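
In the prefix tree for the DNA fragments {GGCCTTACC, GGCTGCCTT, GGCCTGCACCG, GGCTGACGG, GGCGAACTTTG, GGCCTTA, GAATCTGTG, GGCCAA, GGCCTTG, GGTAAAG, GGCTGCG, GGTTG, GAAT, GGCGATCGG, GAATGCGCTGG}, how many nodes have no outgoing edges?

Leaves are exactly the stored words that no other stored word extends.
Those words: "GAATCTGTG", "GAATGCGCTGG", "GGCCAA", "GGCCTGCACCG", "GGCCTTACC", "GGCCTTG", "GGCGAACTTTG", "GGCGATCGG", "GGCTGACGG", "GGCTGCCTT", "GGCTGCG", "GGTAAAG", "GGTTG"
Leaf count: 13

13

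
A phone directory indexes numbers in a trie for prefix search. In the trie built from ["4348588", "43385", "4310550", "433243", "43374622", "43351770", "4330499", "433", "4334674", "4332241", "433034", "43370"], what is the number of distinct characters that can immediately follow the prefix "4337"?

2

Follow the path "4337" to its node, then look at its outgoing edges.
Distinct next characters after "4337": 0, 4.
That node has 2 child edges.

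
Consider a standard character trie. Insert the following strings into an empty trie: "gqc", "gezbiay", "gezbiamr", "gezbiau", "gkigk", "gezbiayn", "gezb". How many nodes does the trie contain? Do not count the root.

For each word, the new-node count is its length minus the longest prefix already in the trie:
  "gqc" → 3 new (g, q, c)
  "gezbiay" → prefix "g" already present; 6 new (e, z, b, i, a, y)
  "gezbiamr" → prefix "gezbia" already present; 2 new (m, r)
  "gezbiau" → prefix "gezbia" already present; 1 new (u)
  "gkigk" → prefix "g" already present; 4 new (k, i, g, k)
  "gezbiayn" → prefix "gezbiay" already present; 1 new (n)
  "gezb" → prefix "gezb" already present; 0 new (none)
Total nodes = 3 + 6 + 2 + 1 + 4 + 1 + 0 = 17

17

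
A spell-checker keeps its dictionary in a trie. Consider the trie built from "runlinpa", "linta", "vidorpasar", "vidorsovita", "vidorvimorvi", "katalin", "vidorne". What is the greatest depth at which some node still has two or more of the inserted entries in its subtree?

5

The deepest shared node is where two words last agree before diverging.
"vidorne" and "vidorpasar" agree on "vidor" (5 characters) before diverging; nothing deeper is shared.
Longest shared-prefix length: 5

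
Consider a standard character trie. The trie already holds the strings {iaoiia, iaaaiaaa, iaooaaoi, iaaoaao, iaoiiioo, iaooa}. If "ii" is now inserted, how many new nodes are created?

"i" is already a path in the trie; the remaining "i" must be added.
Each of the 1 remaining characters creates one node.

1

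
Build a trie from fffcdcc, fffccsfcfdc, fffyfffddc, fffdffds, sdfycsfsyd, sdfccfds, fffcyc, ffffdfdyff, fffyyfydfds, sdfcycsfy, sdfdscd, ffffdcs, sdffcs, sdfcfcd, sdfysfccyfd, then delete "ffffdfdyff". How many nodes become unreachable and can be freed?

A node on "ffffdfdyff"'s path can go only if nothing else ends at it or branches off below it.
The suffix "fdyff" (5 nodes) is used only by "ffffdfdyff"; the node for "ffffd" still has the child "c", so pruning stops there.
Nodes removed: 5

5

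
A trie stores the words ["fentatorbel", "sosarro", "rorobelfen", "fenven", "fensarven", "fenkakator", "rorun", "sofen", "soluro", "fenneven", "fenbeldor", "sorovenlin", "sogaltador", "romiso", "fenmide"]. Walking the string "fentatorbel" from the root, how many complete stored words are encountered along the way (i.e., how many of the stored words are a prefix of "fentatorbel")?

1

Traverse "fentatorbel" character by character; count nodes along the way that are marked as word ends.
Prefixes of the query that are stored words: "fentatorbel"
Count: 1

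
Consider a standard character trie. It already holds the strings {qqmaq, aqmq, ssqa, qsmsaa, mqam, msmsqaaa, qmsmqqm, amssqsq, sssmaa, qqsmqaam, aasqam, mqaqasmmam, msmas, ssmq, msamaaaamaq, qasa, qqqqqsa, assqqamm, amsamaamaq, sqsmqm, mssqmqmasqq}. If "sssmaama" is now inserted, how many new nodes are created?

Walking "sssmaama" from the root, the first 6 characters ("sssmaa") follow existing edges; "m" is the first miss.
Each of the 2 remaining characters creates one node.

2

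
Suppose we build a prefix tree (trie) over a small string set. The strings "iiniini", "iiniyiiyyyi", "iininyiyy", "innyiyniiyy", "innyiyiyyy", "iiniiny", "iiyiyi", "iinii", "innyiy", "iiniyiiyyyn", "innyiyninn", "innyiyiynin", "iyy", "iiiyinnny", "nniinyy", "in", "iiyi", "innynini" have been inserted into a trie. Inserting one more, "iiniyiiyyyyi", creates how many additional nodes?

2

"iiniyiiyyy" is already a path in the trie; the remaining "yi" must be added.
New nodes needed: |"iiniyiiyyyyi"| − 10 = 12 − 10 = 2.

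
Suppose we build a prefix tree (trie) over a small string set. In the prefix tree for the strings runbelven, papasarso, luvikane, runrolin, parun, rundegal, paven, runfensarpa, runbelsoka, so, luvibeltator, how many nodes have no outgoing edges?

A leaf is a node with no children — equivalently, the end of a word that is not a proper prefix of any other stored word.
Those words: "luvibeltator", "luvikane", "papasarso", "parun", "paven", "runbelsoka", "runbelven", "rundegal", "runfensarpa", "runrolin", "so"
Leaf count: 11

11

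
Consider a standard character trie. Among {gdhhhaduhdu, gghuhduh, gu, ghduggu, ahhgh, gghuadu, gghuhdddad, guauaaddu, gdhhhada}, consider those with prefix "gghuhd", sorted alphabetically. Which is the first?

Filter for "gghuhd…" and sort: "gghuhdddad", "gghuhduh"
Position 1: gghuhdddad

gghuhdddad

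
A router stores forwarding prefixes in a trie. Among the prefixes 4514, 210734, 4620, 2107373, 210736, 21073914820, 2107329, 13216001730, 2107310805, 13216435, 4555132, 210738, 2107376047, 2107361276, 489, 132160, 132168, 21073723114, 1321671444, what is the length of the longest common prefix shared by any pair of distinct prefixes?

Look for the deepest trie node that still has at least two words in its subtree.
"132160" and "13216001730" agree on "132160" (6 characters) before diverging; nothing deeper is shared.
Longest shared-prefix length: 6

6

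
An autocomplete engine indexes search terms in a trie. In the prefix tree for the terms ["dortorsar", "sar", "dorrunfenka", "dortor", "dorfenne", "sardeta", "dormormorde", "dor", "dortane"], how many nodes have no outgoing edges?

6

A leaf is a node with no children — equivalently, the end of a word that is not a proper prefix of any other stored word.
Those words: "dorfenne", "dormormorde", "dorrunfenka", "dortane", "dortorsar", "sardeta"
Leaf count: 6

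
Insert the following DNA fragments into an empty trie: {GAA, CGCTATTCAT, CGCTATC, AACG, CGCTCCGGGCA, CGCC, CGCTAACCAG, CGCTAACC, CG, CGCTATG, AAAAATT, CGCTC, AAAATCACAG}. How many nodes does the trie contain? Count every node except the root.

43

Insert word by word; a character creates a node only if that edge doesn't already exist:
  "GAA" → 3 new (G, A, A)
  "CGCTATTCAT" → 10 new (C, G, C, T, A, T, T, C, A, T)
  "CGCTATC" → prefix "CGCTAT" already present; 1 new (C)
  "AACG" → 4 new (A, A, C, G)
  "CGCTCCGGGCA" → prefix "CGCT" already present; 7 new (C, C, G, G, G, C, A)
  "CGCC" → prefix "CGC" already present; 1 new (C)
  "CGCTAACCAG" → prefix "CGCTA" already present; 5 new (A, C, C, A, G)
  "CGCTAACC" → prefix "CGCTAACC" already present; 0 new (none)
  "CG" → prefix "CG" already present; 0 new (none)
  "CGCTATG" → prefix "CGCTAT" already present; 1 new (G)
  "AAAAATT" → prefix "AA" already present; 5 new (A, A, A, T, T)
  "CGCTC" → prefix "CGCTC" already present; 0 new (none)
  "AAAATCACAG" → prefix "AAAA" already present; 6 new (T, C, A, C, A, G)
Total nodes = 3 + 10 + 1 + 4 + 7 + 1 + 5 + 0 + 0 + 1 + 5 + 0 + 6 = 43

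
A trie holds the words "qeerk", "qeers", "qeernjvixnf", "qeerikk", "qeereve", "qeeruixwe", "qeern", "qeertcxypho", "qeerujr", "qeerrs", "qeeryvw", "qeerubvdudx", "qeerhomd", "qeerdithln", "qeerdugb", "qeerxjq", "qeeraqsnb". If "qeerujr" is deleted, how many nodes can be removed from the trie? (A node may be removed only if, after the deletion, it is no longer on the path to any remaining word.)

2

After clearing the end-marker at "qeerujr", prune upward until reaching a node still needed by another word.
The suffix "jr" (2 nodes) is used only by "qeerujr"; the node for "qeeru" still has the child "i", so pruning stops there.
Nodes removed: 2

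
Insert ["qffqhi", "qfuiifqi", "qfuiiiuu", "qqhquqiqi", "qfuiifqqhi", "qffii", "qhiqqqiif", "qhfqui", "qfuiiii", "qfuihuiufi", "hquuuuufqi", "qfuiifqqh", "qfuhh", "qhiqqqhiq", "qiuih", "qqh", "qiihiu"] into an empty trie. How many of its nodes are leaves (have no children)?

15

A leaf is a node with no children — equivalently, the end of a word that is not a proper prefix of any other stored word.
Those words: "hquuuuufqi", "qffii", "qffqhi", "qfuhh", "qfuihuiufi", "qfuiifqi", "qfuiifqqhi", "qfuiiii", "qfuiiiuu", "qhfqui", "qhiqqqhiq", "qhiqqqiif", "qiihiu", "qiuih", "qqhquqiqi"
Leaf count: 15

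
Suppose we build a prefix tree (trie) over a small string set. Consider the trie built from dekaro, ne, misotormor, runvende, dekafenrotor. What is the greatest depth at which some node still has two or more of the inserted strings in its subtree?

The deepest shared node is where two words last agree before diverging.
e.g. "dekafenrotor" and "dekaro" share the prefix "deka" of length 4; no pair shares a longer one.
Longest shared-prefix length: 4

4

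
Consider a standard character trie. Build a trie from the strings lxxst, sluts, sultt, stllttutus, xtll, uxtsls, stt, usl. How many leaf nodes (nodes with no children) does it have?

8

A leaf is a node with no children — equivalently, the end of a word that is not a proper prefix of any other stored word.
Those words: "lxxst", "sluts", "stllttutus", "stt", "sultt", "usl", "uxtsls", "xtll"
Leaf count: 8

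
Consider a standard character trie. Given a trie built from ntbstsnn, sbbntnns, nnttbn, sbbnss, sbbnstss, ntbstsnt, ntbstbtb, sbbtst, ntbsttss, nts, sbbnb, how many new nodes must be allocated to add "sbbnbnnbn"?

The longest prefix of "sbbnbnnbn" already in the trie is "sbbnb" (length 5).
So 9 − 5 = 4 new nodes.

4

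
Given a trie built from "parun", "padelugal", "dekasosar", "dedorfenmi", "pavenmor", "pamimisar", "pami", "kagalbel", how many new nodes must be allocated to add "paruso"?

2

Walking "paruso" from the root, the first 4 characters ("paru") follow existing edges; "s" is the first miss.
New nodes needed: |"paruso"| − 4 = 6 − 4 = 2.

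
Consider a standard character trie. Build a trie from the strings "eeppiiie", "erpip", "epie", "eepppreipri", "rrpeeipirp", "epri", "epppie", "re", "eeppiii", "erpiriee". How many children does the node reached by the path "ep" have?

Walk "ep" from the root, arriving at one node.
Characters that immediately follow "ep" among the stored strings: {i, p, r}.
That node has 3 child edges.

3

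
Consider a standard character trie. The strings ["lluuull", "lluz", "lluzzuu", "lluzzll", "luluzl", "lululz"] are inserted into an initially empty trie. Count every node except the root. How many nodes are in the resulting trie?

20

Trace insertions, counting only characters that open a new branch:
  "lluuull" → 7 new (l, l, u, u, u, l, l)
  "lluz" → prefix "llu" already present; 1 new (z)
  "lluzzuu" → prefix "lluz" already present; 3 new (z, u, u)
  "lluzzll" → prefix "lluzz" already present; 2 new (l, l)
  "luluzl" → prefix "l" already present; 5 new (u, l, u, z, l)
  "lululz" → prefix "lulu" already present; 2 new (l, z)
Total nodes = 7 + 1 + 3 + 2 + 5 + 2 = 20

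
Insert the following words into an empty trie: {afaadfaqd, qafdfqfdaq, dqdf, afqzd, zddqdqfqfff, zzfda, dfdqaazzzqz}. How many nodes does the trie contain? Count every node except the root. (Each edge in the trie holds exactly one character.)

Trace insertions, counting only characters that open a new branch:
  "afaadfaqd" → 9 new (a, f, a, a, d, f, a, q, d)
  "qafdfqfdaq" → 10 new (q, a, f, d, f, q, f, d, a, q)
  "dqdf" → 4 new (d, q, d, f)
  "afqzd" → prefix "af" already present; 3 new (q, z, d)
  "zddqdqfqfff" → 11 new (z, d, d, q, d, q, f, q, f, f, f)
  "zzfda" → prefix "z" already present; 4 new (z, f, d, a)
  "dfdqaazzzqz" → prefix "d" already present; 10 new (f, d, q, a, a, z, z, z, q, z)
Total nodes = 9 + 10 + 4 + 3 + 11 + 4 + 10 = 51

51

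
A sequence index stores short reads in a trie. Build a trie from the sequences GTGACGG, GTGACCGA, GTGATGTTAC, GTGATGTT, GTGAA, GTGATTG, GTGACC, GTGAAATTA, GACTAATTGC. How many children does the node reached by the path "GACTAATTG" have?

Follow the path "GACTAATTG" to its node, then look at its outgoing edges.
Characters that immediately follow "GACTAATTG" among the stored strings: {C}.
That node has 1 child edge.

1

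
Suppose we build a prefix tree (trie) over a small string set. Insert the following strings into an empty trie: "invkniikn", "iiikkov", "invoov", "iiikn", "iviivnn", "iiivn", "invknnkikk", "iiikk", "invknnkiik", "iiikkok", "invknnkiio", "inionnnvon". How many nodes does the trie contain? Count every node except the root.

44

Trace insertions, counting only characters that open a new branch:
  "invkniikn" → 9 new (i, n, v, k, n, i, i, k, n)
  "iiikkov" → prefix "i" already present; 6 new (i, i, k, k, o, v)
  "invoov" → prefix "inv" already present; 3 new (o, o, v)
  "iiikn" → prefix "iiik" already present; 1 new (n)
  "iviivnn" → prefix "i" already present; 6 new (v, i, i, v, n, n)
  "iiivn" → prefix "iii" already present; 2 new (v, n)
  "invknnkikk" → prefix "invkn" already present; 5 new (n, k, i, k, k)
  "iiikk" → prefix "iiikk" already present; 0 new (none)
  "invknnkiik" → prefix "invknnki" already present; 2 new (i, k)
  "iiikkok" → prefix "iiikko" already present; 1 new (k)
  "invknnkiio" → prefix "invknnkii" already present; 1 new (o)
  "inionnnvon" → prefix "in" already present; 8 new (i, o, n, n, n, v, o, n)
Total nodes = 9 + 6 + 3 + 1 + 6 + 2 + 5 + 0 + 2 + 1 + 1 + 8 = 44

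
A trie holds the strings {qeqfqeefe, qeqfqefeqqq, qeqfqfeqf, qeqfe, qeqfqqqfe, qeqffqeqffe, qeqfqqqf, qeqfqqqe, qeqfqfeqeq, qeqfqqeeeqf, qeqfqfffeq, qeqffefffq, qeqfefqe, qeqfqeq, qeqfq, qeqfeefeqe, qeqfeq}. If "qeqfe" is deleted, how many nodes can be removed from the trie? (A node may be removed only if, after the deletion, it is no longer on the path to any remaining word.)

After clearing the end-marker at "qeqfe", prune upward until reaching a node still needed by another word.
Every node on "qeqfe" is still needed (e.g. by "qeqfefqe"), so nothing is freed.
Nodes removed: 0

0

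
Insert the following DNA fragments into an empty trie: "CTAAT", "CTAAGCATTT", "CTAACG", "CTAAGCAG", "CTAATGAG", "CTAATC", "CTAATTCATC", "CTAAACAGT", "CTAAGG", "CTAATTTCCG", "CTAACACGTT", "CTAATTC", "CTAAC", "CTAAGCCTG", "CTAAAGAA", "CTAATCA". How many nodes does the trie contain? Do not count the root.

Trace insertions, counting only characters that open a new branch:
  "CTAAT" → 5 new (C, T, A, A, T)
  "CTAAGCATTT" → prefix "CTAA" already present; 6 new (G, C, A, T, T, T)
  "CTAACG" → prefix "CTAA" already present; 2 new (C, G)
  "CTAAGCAG" → prefix "CTAAGCA" already present; 1 new (G)
  "CTAATGAG" → prefix "CTAAT" already present; 3 new (G, A, G)
  "CTAATC" → prefix "CTAAT" already present; 1 new (C)
  "CTAATTCATC" → prefix "CTAAT" already present; 5 new (T, C, A, T, C)
  "CTAAACAGT" → prefix "CTAA" already present; 5 new (A, C, A, G, T)
  "CTAAGG" → prefix "CTAAG" already present; 1 new (G)
  "CTAATTTCCG" → prefix "CTAATT" already present; 4 new (T, C, C, G)
  "CTAACACGTT" → prefix "CTAAC" already present; 5 new (A, C, G, T, T)
  "CTAATTC" → prefix "CTAATTC" already present; 0 new (none)
  "CTAAC" → prefix "CTAAC" already present; 0 new (none)
  "CTAAGCCTG" → prefix "CTAAGC" already present; 3 new (C, T, G)
  "CTAAAGAA" → prefix "CTAAA" already present; 3 new (G, A, A)
  "CTAATCA" → prefix "CTAATC" already present; 1 new (A)
Total nodes = 5 + 6 + 2 + 1 + 3 + 1 + 5 + 5 + 1 + 4 + 5 + 0 + 0 + 3 + 3 + 1 = 45

45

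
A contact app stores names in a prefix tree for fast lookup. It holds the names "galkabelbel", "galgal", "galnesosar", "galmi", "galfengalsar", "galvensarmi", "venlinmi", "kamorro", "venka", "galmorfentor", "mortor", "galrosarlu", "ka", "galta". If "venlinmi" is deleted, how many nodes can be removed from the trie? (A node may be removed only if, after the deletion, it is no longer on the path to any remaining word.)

After clearing the end-marker at "venlinmi", prune upward until reaching a node still needed by another word.
The suffix "linmi" (5 nodes) is used only by "venlinmi"; the node for "ven" still has the child "k", so pruning stops there.
Nodes removed: 5

5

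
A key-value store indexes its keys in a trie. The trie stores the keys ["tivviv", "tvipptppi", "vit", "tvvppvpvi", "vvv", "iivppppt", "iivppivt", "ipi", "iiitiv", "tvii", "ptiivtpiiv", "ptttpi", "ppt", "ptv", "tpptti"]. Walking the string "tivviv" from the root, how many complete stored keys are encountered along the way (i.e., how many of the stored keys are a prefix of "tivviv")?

1

Check each prefix of "tivviv" against the stored set — each match is an end-marker on the path.
Prefixes of the query that are stored words: "tivviv"
Count: 1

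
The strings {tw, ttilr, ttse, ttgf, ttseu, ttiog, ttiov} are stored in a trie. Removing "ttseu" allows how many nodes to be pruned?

1

Walk "ttseu" from the leaf back toward the root, removing each node that no remaining word uses.
The suffix "u" (1 node) is used only by "ttseu"; "ttse" is itself a stored word, so pruning stops there.
Nodes removed: 1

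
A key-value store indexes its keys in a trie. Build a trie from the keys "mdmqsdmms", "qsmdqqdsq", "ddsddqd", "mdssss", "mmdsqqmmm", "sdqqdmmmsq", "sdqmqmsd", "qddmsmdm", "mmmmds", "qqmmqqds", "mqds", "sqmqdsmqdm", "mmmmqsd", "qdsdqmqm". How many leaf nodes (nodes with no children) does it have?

A leaf is a node with no children — equivalently, the end of a word that is not a proper prefix of any other stored word.
Those words: "ddsddqd", "mdmqsdmms", "mdssss", "mmdsqqmmm", "mmmmds", "mmmmqsd", "mqds", "qddmsmdm", "qdsdqmqm", "qqmmqqds", "qsmdqqdsq", "sdqmqmsd", "sdqqdmmmsq", "sqmqdsmqdm"
Leaf count: 14

14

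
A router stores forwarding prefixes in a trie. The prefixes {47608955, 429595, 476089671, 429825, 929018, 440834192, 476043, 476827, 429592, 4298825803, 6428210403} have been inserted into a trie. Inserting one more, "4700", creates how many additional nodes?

2

The longest prefix of "4700" already in the trie is "47" (length 2).
So 4 − 2 = 2 new nodes.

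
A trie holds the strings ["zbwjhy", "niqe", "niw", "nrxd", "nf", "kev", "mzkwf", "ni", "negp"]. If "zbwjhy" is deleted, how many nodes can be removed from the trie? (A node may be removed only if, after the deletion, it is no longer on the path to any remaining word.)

Walk "zbwjhy" from the leaf back toward the root, removing each node that no remaining word uses.
No other word shares any prefix with "zbwjhy", so all 6 of its nodes go.
Nodes removed: 6

6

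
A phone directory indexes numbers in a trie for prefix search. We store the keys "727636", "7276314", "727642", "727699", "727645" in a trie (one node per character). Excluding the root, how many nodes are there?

13

Trie structure (* marks end of a word):
(root)
└─ 7
   └─ 2
      └─ 7
         └─ 6
            ├─ 3
            │  ├─ 1
            │  │  └─ 4 *
            │  └─ 6 *
            ├─ 4
            │  ├─ 2 *
            │  └─ 5 *
            └─ 9
               └─ 9 *
Counting every labelled node above: 13.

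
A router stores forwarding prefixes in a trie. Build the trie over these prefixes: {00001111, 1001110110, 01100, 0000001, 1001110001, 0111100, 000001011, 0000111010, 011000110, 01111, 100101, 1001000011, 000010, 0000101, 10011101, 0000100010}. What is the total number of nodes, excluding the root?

56

Count nodes per top-level branch (shared prefixes stored once):
  '0'-branch (0000001, 000001011, 000010, 0000100010, 0000101, 0000111010, 00001111, 01100, 011000110, 01111, 0111100): 36 nodes
  '1'-branch (1001000011, 100101, 1001110001, 10011101, 1001110110): 20 nodes
Sum: 56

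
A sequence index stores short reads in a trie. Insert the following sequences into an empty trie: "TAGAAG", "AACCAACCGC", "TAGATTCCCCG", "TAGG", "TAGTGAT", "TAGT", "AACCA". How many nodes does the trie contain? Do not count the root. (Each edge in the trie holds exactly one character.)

Insert word by word; a character creates a node only if that edge doesn't already exist:
  "TAGAAG" → 6 new (T, A, G, A, A, G)
  "AACCAACCGC" → 10 new (A, A, C, C, A, A, C, C, G, C)
  "TAGATTCCCCG" → prefix "TAGA" already present; 7 new (T, T, C, C, C, C, G)
  "TAGG" → prefix "TAG" already present; 1 new (G)
  "TAGTGAT" → prefix "TAG" already present; 4 new (T, G, A, T)
  "TAGT" → prefix "TAGT" already present; 0 new (none)
  "AACCA" → prefix "AACCA" already present; 0 new (none)
Total nodes = 6 + 10 + 7 + 1 + 4 + 0 + 0 = 28

28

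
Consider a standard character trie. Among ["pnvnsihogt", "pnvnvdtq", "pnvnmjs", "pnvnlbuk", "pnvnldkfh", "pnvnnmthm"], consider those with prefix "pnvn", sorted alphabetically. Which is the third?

pnvnmjs

Filter for "pnvn…" and sort: "pnvnlbuk", "pnvnldkfh", "pnvnmjs", "pnvnnmthm", "pnvnsihogt", "pnvnvdtq"
The 3rd is pnvnmjs.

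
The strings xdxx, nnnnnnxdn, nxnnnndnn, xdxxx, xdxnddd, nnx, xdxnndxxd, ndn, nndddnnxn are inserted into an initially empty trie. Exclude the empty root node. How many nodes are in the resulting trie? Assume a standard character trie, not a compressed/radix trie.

For each word, the new-node count is its length minus the longest prefix already in the trie:
  "xdxx" → 4 new (x, d, x, x)
  "nnnnnnxdn" → 9 new (n, n, n, n, n, n, x, d, n)
  "nxnnnndnn" → prefix "n" already present; 8 new (x, n, n, n, n, d, n, n)
  "xdxxx" → prefix "xdxx" already present; 1 new (x)
  "xdxnddd" → prefix "xdx" already present; 4 new (n, d, d, d)
  "nnx" → prefix "nn" already present; 1 new (x)
  "xdxnndxxd" → prefix "xdxn" already present; 5 new (n, d, x, x, d)
  "ndn" → prefix "n" already present; 2 new (d, n)
  "nndddnnxn" → prefix "nn" already present; 7 new (d, d, d, n, n, x, n)
Total nodes = 4 + 9 + 8 + 1 + 4 + 1 + 5 + 2 + 7 = 41

41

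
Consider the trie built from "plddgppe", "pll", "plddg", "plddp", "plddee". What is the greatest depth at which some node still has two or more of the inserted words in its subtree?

Equivalently: take the maximum, over all pairs, of their longest common prefix length.
e.g. "plddg" and "plddgppe" share the prefix "plddg" of length 5; no pair shares a longer one.
Longest shared-prefix length: 5

5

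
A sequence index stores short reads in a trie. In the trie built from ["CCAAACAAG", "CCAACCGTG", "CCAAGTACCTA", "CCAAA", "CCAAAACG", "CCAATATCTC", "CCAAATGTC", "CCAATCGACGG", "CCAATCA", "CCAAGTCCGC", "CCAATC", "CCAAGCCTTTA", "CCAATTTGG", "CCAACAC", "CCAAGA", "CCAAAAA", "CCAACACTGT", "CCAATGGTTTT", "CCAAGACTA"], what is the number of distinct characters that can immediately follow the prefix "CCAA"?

4

Walk "CCAA" from the root, arriving at one node.
Distinct next characters after "CCAA": A, C, G, T.
That node has 4 child edges.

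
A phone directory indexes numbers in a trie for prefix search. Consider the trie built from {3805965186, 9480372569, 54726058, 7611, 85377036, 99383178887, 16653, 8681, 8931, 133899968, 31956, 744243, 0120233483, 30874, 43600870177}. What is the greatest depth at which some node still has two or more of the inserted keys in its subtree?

1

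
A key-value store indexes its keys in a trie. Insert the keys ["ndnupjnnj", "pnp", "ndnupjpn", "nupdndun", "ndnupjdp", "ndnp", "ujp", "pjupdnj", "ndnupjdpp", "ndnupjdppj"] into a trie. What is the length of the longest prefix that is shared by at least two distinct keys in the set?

The deepest shared node is where two words last agree before diverging.
e.g. "ndnupjdpp" and "ndnupjdppj" share the prefix "ndnupjdpp" of length 9; no pair shares a longer one.
Longest shared-prefix length: 9

9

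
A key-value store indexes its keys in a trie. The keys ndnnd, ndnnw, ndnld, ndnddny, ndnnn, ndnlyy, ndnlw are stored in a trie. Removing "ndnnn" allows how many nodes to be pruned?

After clearing the end-marker at "ndnnn", prune upward until reaching a node still needed by another word.
The suffix "n" (1 node) is used only by "ndnnn"; the node for "ndnn" still has the child "d", so pruning stops there.
Nodes removed: 1

1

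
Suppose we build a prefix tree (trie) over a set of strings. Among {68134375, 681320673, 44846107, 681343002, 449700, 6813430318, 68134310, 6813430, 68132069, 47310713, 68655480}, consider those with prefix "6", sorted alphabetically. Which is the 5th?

DFS of the "6" subtree visits, in order: "681320673", "68132069", "6813430", "681343002", "6813430318", "68134310", "68134375", "68655480"
Position 5: 6813430318

6813430318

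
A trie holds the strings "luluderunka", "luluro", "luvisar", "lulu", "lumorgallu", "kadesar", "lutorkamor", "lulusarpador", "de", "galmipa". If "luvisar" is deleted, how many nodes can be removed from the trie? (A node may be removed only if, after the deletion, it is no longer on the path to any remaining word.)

5

Walk "luvisar" from the leaf back toward the root, removing each node that no remaining word uses.
The suffix "visar" (5 nodes) is used only by "luvisar"; the node for "lu" still has the child "l", so pruning stops there.
Nodes removed: 5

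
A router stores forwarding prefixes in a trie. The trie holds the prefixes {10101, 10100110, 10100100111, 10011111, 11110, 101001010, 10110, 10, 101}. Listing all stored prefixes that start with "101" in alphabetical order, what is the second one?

10100100111

Words with prefix "101", in lexicographic order: "101", "10100100111", "101001010", "10100110", "10101", "10110"
The 2nd is 10100100111.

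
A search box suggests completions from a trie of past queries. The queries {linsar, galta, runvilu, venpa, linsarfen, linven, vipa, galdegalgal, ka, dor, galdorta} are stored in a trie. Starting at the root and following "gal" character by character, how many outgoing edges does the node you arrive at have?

Walk "gal" from the root, arriving at one node.
Characters that immediately follow "gal" among the stored strings: {d, t}.
That node has 2 child edges.

2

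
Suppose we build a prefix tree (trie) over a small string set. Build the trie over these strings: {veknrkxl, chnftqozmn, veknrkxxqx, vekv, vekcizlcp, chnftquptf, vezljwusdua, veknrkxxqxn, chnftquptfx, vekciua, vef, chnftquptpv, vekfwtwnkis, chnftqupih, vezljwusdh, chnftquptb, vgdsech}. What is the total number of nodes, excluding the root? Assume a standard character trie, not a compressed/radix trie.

66

Trace insertions, counting only characters that open a new branch:
  "veknrkxl" → 8 new (v, e, k, n, r, k, x, l)
  "chnftqozmn" → 10 new (c, h, n, f, t, q, o, z, m, n)
  "veknrkxxqx" → prefix "veknrkx" already present; 3 new (x, q, x)
  "vekv" → prefix "vek" already present; 1 new (v)
  "vekcizlcp" → prefix "vek" already present; 6 new (c, i, z, l, c, p)
  "chnftquptf" → prefix "chnftq" already present; 4 new (u, p, t, f)
  "vezljwusdua" → prefix "ve" already present; 9 new (z, l, j, w, u, s, d, u, a)
  "veknrkxxqxn" → prefix "veknrkxxqx" already present; 1 new (n)
  "chnftquptfx" → prefix "chnftquptf" already present; 1 new (x)
  "vekciua" → prefix "vekci" already present; 2 new (u, a)
  "vef" → prefix "ve" already present; 1 new (f)
  "chnftquptpv" → prefix "chnftqupt" already present; 2 new (p, v)
  "vekfwtwnkis" → prefix "vek" already present; 8 new (f, w, t, w, n, k, i, s)
  "chnftqupih" → prefix "chnftqup" already present; 2 new (i, h)
  "vezljwusdh" → prefix "vezljwusd" already present; 1 new (h)
  "chnftquptb" → prefix "chnftqupt" already present; 1 new (b)
  "vgdsech" → prefix "v" already present; 6 new (g, d, s, e, c, h)
Total nodes = 8 + 10 + 3 + 1 + 6 + 4 + 9 + 1 + 1 + 2 + 1 + 2 + 8 + 2 + 1 + 1 + 6 = 66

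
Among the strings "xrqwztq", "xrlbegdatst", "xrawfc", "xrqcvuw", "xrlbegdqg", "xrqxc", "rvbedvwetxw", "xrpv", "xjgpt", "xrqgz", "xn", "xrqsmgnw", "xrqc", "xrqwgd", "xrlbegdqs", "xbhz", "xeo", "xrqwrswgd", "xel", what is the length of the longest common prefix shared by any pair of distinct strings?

The deepest shared node is where two words last agree before diverging.
"xrlbegdqg" and "xrlbegdqs" agree on "xrlbegdq" (8 characters) before diverging; nothing deeper is shared.
Longest shared-prefix length: 8

8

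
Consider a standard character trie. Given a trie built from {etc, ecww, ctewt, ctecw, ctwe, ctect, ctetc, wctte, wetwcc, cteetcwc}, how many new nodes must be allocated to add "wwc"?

2

The longest prefix of "wwc" already in the trie is "w" (length 1).
New nodes needed: |"wwc"| − 1 = 3 − 1 = 2.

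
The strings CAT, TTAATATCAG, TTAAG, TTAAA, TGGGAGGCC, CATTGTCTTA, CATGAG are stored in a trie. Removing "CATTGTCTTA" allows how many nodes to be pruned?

After clearing the end-marker at "CATTGTCTTA", prune upward until reaching a node still needed by another word.
The suffix "TGTCTTA" (7 nodes) is used only by "CATTGTCTTA"; the node for "CAT" still has the child "G", so pruning stops there.
Nodes removed: 7

7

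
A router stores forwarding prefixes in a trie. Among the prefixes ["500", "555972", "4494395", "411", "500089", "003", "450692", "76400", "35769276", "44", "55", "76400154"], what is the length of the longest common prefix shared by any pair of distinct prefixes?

Equivalently: take the maximum, over all pairs, of their longest common prefix length.
e.g. "76400" and "76400154" share the prefix "76400" of length 5; no pair shares a longer one.
Longest shared-prefix length: 5

5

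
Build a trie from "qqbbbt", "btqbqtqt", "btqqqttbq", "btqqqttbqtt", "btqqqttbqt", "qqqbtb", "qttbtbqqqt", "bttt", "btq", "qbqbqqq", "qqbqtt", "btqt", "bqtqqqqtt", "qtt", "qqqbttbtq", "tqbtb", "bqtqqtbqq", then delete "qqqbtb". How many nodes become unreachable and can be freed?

1

After clearing the end-marker at "qqqbtb", prune upward until reaching a node still needed by another word.
The suffix "b" (1 node) is used only by "qqqbtb"; the node for "qqqbt" still has the child "t", so pruning stops there.
Nodes removed: 1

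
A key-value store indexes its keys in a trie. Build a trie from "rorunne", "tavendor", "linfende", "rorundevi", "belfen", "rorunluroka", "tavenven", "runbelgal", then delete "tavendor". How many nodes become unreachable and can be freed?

3

A node on "tavendor"'s path can go only if nothing else ends at it or branches off below it.
The suffix "dor" (3 nodes) is used only by "tavendor"; the node for "taven" still has the child "v", so pruning stops there.
Nodes removed: 3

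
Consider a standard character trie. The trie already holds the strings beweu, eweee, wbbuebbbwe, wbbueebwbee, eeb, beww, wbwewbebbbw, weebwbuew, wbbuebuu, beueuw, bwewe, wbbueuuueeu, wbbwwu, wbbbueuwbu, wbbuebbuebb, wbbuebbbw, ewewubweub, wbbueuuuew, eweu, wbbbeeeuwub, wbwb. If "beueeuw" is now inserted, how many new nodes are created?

3

The longest prefix of "beueeuw" already in the trie is "beue" (length 4).
So 7 − 4 = 3 new nodes.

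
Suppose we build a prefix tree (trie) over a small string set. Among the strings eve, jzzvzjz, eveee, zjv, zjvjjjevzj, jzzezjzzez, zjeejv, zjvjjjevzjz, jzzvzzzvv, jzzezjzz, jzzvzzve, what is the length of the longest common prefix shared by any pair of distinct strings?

10

Look for the deepest trie node that still has at least two words in its subtree.
e.g. "zjvjjjevzj" and "zjvjjjevzjz" share the prefix "zjvjjjevzj" of length 10; no pair shares a longer one.
Longest shared-prefix length: 10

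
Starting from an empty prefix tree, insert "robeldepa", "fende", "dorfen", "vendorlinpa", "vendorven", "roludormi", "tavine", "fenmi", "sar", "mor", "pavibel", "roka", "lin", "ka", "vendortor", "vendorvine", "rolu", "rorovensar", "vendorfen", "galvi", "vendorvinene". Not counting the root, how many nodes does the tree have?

93

Count nodes per top-level branch (shared prefixes stored once):
  'd'-branch (dorfen): 6 nodes
  'f'-branch (fende, fenmi): 7 nodes
  'g'-branch (galvi): 5 nodes
  'k'-branch (ka): 2 nodes
  'l'-branch (lin): 3 nodes
  'm'-branch (mor): 3 nodes
  'p'-branch (pavibel): 7 nodes
  'r'-branch (robeldepa, roka, rolu, roludormi, rorovensar): 26 nodes
  's'-branch (sar): 3 nodes
  't'-branch (tavine): 6 nodes
  'v'-branch (vendorfen, vendorlinpa, vendortor, vendorven, vendorvine, vendorvinene): 25 nodes
Sum: 93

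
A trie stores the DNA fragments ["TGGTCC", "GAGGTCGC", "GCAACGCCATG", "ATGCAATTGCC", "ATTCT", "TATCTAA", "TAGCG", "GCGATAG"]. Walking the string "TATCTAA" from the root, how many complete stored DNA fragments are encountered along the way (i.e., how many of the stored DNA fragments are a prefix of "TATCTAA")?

1

Walk "TATCTAA" from the root; an end-of-word marker is hit whenever a stored word is a prefix of "TATCTAA".
Prefixes of the query that are stored words: "TATCTAA"
Count: 1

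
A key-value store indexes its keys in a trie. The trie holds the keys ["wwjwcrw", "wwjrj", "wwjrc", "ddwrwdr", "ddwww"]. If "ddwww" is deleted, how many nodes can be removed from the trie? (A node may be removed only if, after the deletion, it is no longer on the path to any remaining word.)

After clearing the end-marker at "ddwww", prune upward until reaching a node still needed by another word.
The suffix "ww" (2 nodes) is used only by "ddwww"; the node for "ddw" still has the child "r", so pruning stops there.
Nodes removed: 2

2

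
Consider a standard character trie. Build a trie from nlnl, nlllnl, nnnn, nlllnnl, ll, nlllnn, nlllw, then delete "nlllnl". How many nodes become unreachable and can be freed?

Walk "nlllnl" from the leaf back toward the root, removing each node that no remaining word uses.
The suffix "l" (1 node) is used only by "nlllnl"; the node for "nllln" still has the child "n", so pruning stops there.
Nodes removed: 1

1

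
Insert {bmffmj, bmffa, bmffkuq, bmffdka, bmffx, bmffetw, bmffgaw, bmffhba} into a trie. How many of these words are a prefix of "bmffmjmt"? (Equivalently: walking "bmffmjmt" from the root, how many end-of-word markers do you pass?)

1

Walk "bmffmjmt" from the root; an end-of-word marker is hit whenever a stored word is a prefix of "bmffmjmt".
Prefixes of the query that are stored words: "bmffmj"
Count: 1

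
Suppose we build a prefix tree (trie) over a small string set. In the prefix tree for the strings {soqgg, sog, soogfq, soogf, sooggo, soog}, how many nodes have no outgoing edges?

Leaves are exactly the stored words that no other stored word extends.
Those words: "sog", "soogfq", "sooggo", "soqgg"
Leaf count: 4

4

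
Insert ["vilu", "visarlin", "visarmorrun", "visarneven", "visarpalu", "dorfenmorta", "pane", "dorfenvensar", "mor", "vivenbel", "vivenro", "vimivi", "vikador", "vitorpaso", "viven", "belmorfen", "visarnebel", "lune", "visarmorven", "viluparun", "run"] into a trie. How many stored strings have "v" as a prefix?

14

Walk to "v"; the words in its subtree are exactly those with that prefix.
Words under "v": vikador, vilu, viluparun, vimivi, visarlin, visarmorrun, visarmorven, visarnebel, visarneven, visarpalu, vitorpaso, viven, vivenbel, vivenro
Count: 14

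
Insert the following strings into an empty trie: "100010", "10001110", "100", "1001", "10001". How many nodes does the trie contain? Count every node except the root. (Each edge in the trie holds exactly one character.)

10

Count nodes per top-level branch (shared prefixes stored once):
  '1'-branch (100, 10001, 100010, 10001110, 1001): 10 nodes
Sum: 10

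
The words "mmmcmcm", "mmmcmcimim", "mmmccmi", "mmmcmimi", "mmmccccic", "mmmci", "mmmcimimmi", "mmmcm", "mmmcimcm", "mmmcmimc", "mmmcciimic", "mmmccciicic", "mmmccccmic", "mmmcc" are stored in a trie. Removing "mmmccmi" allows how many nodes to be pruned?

A node on "mmmccmi"'s path can go only if nothing else ends at it or branches off below it.
The suffix "mi" (2 nodes) is used only by "mmmccmi"; the node for "mmmcc" still has the child "c", so pruning stops there.
Nodes removed: 2

2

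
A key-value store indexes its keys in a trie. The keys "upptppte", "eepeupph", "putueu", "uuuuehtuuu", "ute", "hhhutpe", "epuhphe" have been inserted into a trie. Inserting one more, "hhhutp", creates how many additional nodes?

"hhhutp" is already a full path in the trie; only an end-marker is added.
No new nodes are needed: 0.

0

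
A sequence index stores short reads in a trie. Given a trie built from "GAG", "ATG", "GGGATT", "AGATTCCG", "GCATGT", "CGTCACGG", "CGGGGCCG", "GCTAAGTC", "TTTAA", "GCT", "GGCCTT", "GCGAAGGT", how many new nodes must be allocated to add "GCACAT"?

Walking "GCACAT" from the root, the first 3 characters ("GCA") follow existing edges; "C" is the first miss.
New nodes needed: |"GCACAT"| − 3 = 6 − 3 = 3.

3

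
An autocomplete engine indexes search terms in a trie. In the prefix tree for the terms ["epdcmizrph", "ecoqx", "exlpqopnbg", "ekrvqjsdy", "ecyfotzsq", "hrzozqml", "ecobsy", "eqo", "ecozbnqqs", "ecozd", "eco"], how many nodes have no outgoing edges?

10

Leaves are exactly the stored words that no other stored word extends.
Those words: "ecobsy", "ecoqx", "ecozbnqqs", "ecozd", "ecyfotzsq", "ekrvqjsdy", "epdcmizrph", "eqo", "exlpqopnbg", "hrzozqml"
Leaf count: 10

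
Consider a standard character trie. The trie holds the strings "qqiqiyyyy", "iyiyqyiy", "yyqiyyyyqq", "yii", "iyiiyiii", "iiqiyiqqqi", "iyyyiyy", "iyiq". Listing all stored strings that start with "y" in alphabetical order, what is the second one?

DFS of the "y" subtree visits, in order: "yii", "yyqiyyyyqq"
Position 2: yyqiyyyyqq

yyqiyyyyqq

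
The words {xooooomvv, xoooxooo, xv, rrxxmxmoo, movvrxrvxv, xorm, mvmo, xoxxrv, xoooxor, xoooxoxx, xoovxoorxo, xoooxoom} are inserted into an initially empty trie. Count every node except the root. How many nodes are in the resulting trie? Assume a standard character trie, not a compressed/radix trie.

Trace insertions, counting only characters that open a new branch:
  "xooooomvv" → 9 new (x, o, o, o, o, o, m, v, v)
  "xoooxooo" → prefix "xooo" already present; 4 new (x, o, o, o)
  "xv" → prefix "x" already present; 1 new (v)
  "rrxxmxmoo" → 9 new (r, r, x, x, m, x, m, o, o)
  "movvrxrvxv" → 10 new (m, o, v, v, r, x, r, v, x, v)
  "xorm" → prefix "xo" already present; 2 new (r, m)
  "mvmo" → prefix "m" already present; 3 new (v, m, o)
  "xoxxrv" → prefix "xo" already present; 4 new (x, x, r, v)
  "xoooxor" → prefix "xoooxo" already present; 1 new (r)
  "xoooxoxx" → prefix "xoooxo" already present; 2 new (x, x)
  "xoovxoorxo" → prefix "xoo" already present; 7 new (v, x, o, o, r, x, o)
  "xoooxoom" → prefix "xoooxoo" already present; 1 new (m)
Total nodes = 9 + 4 + 1 + 9 + 10 + 2 + 3 + 4 + 1 + 2 + 7 + 1 = 53

53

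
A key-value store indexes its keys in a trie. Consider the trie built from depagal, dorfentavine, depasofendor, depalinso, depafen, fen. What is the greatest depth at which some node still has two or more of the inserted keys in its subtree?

Equivalently: take the maximum, over all pairs, of their longest common prefix length.
e.g. "depafen" and "depagal" share the prefix "depa" of length 4; no pair shares a longer one.
Longest shared-prefix length: 4

4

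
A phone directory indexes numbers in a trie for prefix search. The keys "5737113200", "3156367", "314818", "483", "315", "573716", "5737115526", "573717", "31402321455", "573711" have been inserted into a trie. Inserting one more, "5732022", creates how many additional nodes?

4

Walking "5732022" from the root, the first 3 characters ("573") follow existing edges; "2" is the first miss.
Each of the 4 remaining characters creates one node.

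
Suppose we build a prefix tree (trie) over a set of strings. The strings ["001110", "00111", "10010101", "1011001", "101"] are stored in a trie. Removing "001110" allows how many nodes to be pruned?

1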